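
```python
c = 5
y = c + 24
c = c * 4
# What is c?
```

Trace (tracking c):
c = 5  # -> c = 5
y = c + 24  # -> y = 29
c = c * 4  # -> c = 20

Answer: 20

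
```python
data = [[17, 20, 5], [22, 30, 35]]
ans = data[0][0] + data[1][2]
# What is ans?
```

Answer: 52

Derivation:
Trace (tracking ans):
data = [[17, 20, 5], [22, 30, 35]]  # -> data = [[17, 20, 5], [22, 30, 35]]
ans = data[0][0] + data[1][2]  # -> ans = 52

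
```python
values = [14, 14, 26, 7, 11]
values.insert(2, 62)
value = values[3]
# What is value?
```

Answer: 26

Derivation:
Trace (tracking value):
values = [14, 14, 26, 7, 11]  # -> values = [14, 14, 26, 7, 11]
values.insert(2, 62)  # -> values = [14, 14, 62, 26, 7, 11]
value = values[3]  # -> value = 26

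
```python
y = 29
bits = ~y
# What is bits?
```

Trace (tracking bits):
y = 29  # -> y = 29
bits = ~y  # -> bits = -30

Answer: -30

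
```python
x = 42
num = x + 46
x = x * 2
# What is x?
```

Answer: 84

Derivation:
Trace (tracking x):
x = 42  # -> x = 42
num = x + 46  # -> num = 88
x = x * 2  # -> x = 84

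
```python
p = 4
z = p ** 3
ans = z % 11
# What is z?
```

Trace (tracking z):
p = 4  # -> p = 4
z = p ** 3  # -> z = 64
ans = z % 11  # -> ans = 9

Answer: 64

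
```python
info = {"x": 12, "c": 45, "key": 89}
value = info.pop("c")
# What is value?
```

Trace (tracking value):
info = {'x': 12, 'c': 45, 'key': 89}  # -> info = {'x': 12, 'c': 45, 'key': 89}
value = info.pop('c')  # -> value = 45

Answer: 45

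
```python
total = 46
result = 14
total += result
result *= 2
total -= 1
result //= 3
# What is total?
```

Answer: 59

Derivation:
Trace (tracking total):
total = 46  # -> total = 46
result = 14  # -> result = 14
total += result  # -> total = 60
result *= 2  # -> result = 28
total -= 1  # -> total = 59
result //= 3  # -> result = 9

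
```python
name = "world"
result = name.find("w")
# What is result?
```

Answer: 0

Derivation:
Trace (tracking result):
name = 'world'  # -> name = 'world'
result = name.find('w')  # -> result = 0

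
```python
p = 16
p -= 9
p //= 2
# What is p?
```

Trace (tracking p):
p = 16  # -> p = 16
p -= 9  # -> p = 7
p //= 2  # -> p = 3

Answer: 3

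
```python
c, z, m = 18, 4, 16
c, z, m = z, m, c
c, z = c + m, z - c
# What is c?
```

Trace (tracking c):
c, z, m = (18, 4, 16)  # -> c = 18, z = 4, m = 16
c, z, m = (z, m, c)  # -> c = 4, z = 16, m = 18
c, z = (c + m, z - c)  # -> c = 22, z = 12

Answer: 22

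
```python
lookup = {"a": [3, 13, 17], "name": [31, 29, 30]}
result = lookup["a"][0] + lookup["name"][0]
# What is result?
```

Trace (tracking result):
lookup = {'a': [3, 13, 17], 'name': [31, 29, 30]}  # -> lookup = {'a': [3, 13, 17], 'name': [31, 29, 30]}
result = lookup['a'][0] + lookup['name'][0]  # -> result = 34

Answer: 34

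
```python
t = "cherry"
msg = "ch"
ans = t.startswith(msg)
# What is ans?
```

Trace (tracking ans):
t = 'cherry'  # -> t = 'cherry'
msg = 'ch'  # -> msg = 'ch'
ans = t.startswith(msg)  # -> ans = True

Answer: True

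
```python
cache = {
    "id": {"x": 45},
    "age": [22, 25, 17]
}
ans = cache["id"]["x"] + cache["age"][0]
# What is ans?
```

Answer: 67

Derivation:
Trace (tracking ans):
cache = {'id': {'x': 45}, 'age': [22, 25, 17]}  # -> cache = {'id': {'x': 45}, 'age': [22, 25, 17]}
ans = cache['id']['x'] + cache['age'][0]  # -> ans = 67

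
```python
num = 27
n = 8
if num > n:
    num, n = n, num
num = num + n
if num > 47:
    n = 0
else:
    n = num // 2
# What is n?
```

Trace (tracking n):
num = 27  # -> num = 27
n = 8  # -> n = 8
if num > n:  # condition is True
    num, n = (n, num)  # -> num = 8, n = 27
num = num + n  # -> num = 35
if num > 47:  # condition is False
else:
    n = num // 2  # -> n = 17

Answer: 17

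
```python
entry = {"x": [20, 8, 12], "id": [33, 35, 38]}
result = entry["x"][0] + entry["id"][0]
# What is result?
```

Trace (tracking result):
entry = {'x': [20, 8, 12], 'id': [33, 35, 38]}  # -> entry = {'x': [20, 8, 12], 'id': [33, 35, 38]}
result = entry['x'][0] + entry['id'][0]  # -> result = 53

Answer: 53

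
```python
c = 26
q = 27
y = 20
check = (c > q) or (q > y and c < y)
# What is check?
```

Trace (tracking check):
c = 26  # -> c = 26
q = 27  # -> q = 27
y = 20  # -> y = 20
check = c > q or (q > y and c < y)  # -> check = False

Answer: False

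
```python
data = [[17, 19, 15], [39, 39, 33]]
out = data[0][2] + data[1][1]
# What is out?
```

Answer: 54

Derivation:
Trace (tracking out):
data = [[17, 19, 15], [39, 39, 33]]  # -> data = [[17, 19, 15], [39, 39, 33]]
out = data[0][2] + data[1][1]  # -> out = 54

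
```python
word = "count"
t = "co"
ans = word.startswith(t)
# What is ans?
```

Answer: True

Derivation:
Trace (tracking ans):
word = 'count'  # -> word = 'count'
t = 'co'  # -> t = 'co'
ans = word.startswith(t)  # -> ans = True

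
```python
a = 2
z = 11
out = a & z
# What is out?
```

Trace (tracking out):
a = 2  # -> a = 2
z = 11  # -> z = 11
out = a & z  # -> out = 2

Answer: 2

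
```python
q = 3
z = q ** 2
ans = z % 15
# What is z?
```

Trace (tracking z):
q = 3  # -> q = 3
z = q ** 2  # -> z = 9
ans = z % 15  # -> ans = 9

Answer: 9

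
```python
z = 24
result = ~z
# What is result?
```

Answer: -25

Derivation:
Trace (tracking result):
z = 24  # -> z = 24
result = ~z  # -> result = -25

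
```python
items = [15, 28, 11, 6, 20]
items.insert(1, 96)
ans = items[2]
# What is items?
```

Trace (tracking items):
items = [15, 28, 11, 6, 20]  # -> items = [15, 28, 11, 6, 20]
items.insert(1, 96)  # -> items = [15, 96, 28, 11, 6, 20]
ans = items[2]  # -> ans = 28

Answer: [15, 96, 28, 11, 6, 20]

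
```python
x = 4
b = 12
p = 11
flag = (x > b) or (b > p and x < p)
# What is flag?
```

Answer: True

Derivation:
Trace (tracking flag):
x = 4  # -> x = 4
b = 12  # -> b = 12
p = 11  # -> p = 11
flag = x > b or (b > p and x < p)  # -> flag = True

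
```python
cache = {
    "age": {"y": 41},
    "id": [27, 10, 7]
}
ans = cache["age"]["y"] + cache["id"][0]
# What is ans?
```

Trace (tracking ans):
cache = {'age': {'y': 41}, 'id': [27, 10, 7]}  # -> cache = {'age': {'y': 41}, 'id': [27, 10, 7]}
ans = cache['age']['y'] + cache['id'][0]  # -> ans = 68

Answer: 68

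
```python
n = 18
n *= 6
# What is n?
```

Trace (tracking n):
n = 18  # -> n = 18
n *= 6  # -> n = 108

Answer: 108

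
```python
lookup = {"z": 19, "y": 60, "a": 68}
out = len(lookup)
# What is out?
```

Answer: 3

Derivation:
Trace (tracking out):
lookup = {'z': 19, 'y': 60, 'a': 68}  # -> lookup = {'z': 19, 'y': 60, 'a': 68}
out = len(lookup)  # -> out = 3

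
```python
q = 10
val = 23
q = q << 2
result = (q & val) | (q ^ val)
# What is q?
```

Answer: 40

Derivation:
Trace (tracking q):
q = 10  # -> q = 10
val = 23  # -> val = 23
q = q << 2  # -> q = 40
result = q & val | q ^ val  # -> result = 63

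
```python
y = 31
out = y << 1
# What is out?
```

Trace (tracking out):
y = 31  # -> y = 31
out = y << 1  # -> out = 62

Answer: 62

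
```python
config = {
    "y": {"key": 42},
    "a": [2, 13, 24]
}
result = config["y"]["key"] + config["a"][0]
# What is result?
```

Trace (tracking result):
config = {'y': {'key': 42}, 'a': [2, 13, 24]}  # -> config = {'y': {'key': 42}, 'a': [2, 13, 24]}
result = config['y']['key'] + config['a'][0]  # -> result = 44

Answer: 44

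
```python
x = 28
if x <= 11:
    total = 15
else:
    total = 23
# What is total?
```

Answer: 23

Derivation:
Trace (tracking total):
x = 28  # -> x = 28
if x <= 11:  # condition is False
else:
    total = 23  # -> total = 23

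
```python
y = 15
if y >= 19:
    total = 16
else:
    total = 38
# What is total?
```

Answer: 38

Derivation:
Trace (tracking total):
y = 15  # -> y = 15
if y >= 19:  # condition is False
else:
    total = 38  # -> total = 38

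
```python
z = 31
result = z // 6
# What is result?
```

Answer: 5

Derivation:
Trace (tracking result):
z = 31  # -> z = 31
result = z // 6  # -> result = 5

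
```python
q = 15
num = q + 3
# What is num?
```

Answer: 18

Derivation:
Trace (tracking num):
q = 15  # -> q = 15
num = q + 3  # -> num = 18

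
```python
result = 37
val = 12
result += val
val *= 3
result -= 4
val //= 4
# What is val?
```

Answer: 9

Derivation:
Trace (tracking val):
result = 37  # -> result = 37
val = 12  # -> val = 12
result += val  # -> result = 49
val *= 3  # -> val = 36
result -= 4  # -> result = 45
val //= 4  # -> val = 9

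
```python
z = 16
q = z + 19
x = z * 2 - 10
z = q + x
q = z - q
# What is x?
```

Answer: 22

Derivation:
Trace (tracking x):
z = 16  # -> z = 16
q = z + 19  # -> q = 35
x = z * 2 - 10  # -> x = 22
z = q + x  # -> z = 57
q = z - q  # -> q = 22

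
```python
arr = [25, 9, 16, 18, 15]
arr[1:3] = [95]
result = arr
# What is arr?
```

Trace (tracking arr):
arr = [25, 9, 16, 18, 15]  # -> arr = [25, 9, 16, 18, 15]
arr[1:3] = [95]  # -> arr = [25, 95, 18, 15]
result = arr  # -> result = [25, 95, 18, 15]

Answer: [25, 95, 18, 15]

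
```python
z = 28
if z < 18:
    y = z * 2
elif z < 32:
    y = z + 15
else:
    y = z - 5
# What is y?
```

Trace (tracking y):
z = 28  # -> z = 28
if z < 18:  # condition is False
elif z < 32:  # condition is True
    y = z + 15  # -> y = 43

Answer: 43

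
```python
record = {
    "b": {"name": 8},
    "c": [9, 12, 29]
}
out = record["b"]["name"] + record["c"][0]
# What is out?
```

Trace (tracking out):
record = {'b': {'name': 8}, 'c': [9, 12, 29]}  # -> record = {'b': {'name': 8}, 'c': [9, 12, 29]}
out = record['b']['name'] + record['c'][0]  # -> out = 17

Answer: 17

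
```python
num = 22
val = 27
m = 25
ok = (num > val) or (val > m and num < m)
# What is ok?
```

Trace (tracking ok):
num = 22  # -> num = 22
val = 27  # -> val = 27
m = 25  # -> m = 25
ok = num > val or (val > m and num < m)  # -> ok = True

Answer: True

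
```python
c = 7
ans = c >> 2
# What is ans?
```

Trace (tracking ans):
c = 7  # -> c = 7
ans = c >> 2  # -> ans = 1

Answer: 1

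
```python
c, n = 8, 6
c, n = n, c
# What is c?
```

Answer: 6

Derivation:
Trace (tracking c):
c, n = (8, 6)  # -> c = 8, n = 6
c, n = (n, c)  # -> c = 6, n = 8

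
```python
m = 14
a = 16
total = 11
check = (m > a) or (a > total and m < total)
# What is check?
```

Answer: False

Derivation:
Trace (tracking check):
m = 14  # -> m = 14
a = 16  # -> a = 16
total = 11  # -> total = 11
check = m > a or (a > total and m < total)  # -> check = False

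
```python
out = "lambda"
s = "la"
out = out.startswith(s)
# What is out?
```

Trace (tracking out):
out = 'lambda'  # -> out = 'lambda'
s = 'la'  # -> s = 'la'
out = out.startswith(s)  # -> out = True

Answer: True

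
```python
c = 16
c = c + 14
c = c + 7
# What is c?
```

Trace (tracking c):
c = 16  # -> c = 16
c = c + 14  # -> c = 30
c = c + 7  # -> c = 37

Answer: 37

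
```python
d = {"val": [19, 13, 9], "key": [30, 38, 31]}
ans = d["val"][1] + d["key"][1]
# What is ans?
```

Trace (tracking ans):
d = {'val': [19, 13, 9], 'key': [30, 38, 31]}  # -> d = {'val': [19, 13, 9], 'key': [30, 38, 31]}
ans = d['val'][1] + d['key'][1]  # -> ans = 51

Answer: 51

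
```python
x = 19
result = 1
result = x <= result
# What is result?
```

Answer: False

Derivation:
Trace (tracking result):
x = 19  # -> x = 19
result = 1  # -> result = 1
result = x <= result  # -> result = False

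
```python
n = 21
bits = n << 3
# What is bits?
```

Answer: 168

Derivation:
Trace (tracking bits):
n = 21  # -> n = 21
bits = n << 3  # -> bits = 168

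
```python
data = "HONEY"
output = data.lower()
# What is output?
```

Trace (tracking output):
data = 'HONEY'  # -> data = 'HONEY'
output = data.lower()  # -> output = 'honey'

Answer: 'honey'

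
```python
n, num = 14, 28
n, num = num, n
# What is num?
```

Answer: 14

Derivation:
Trace (tracking num):
n, num = (14, 28)  # -> n = 14, num = 28
n, num = (num, n)  # -> n = 28, num = 14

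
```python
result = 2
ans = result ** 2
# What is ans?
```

Answer: 4

Derivation:
Trace (tracking ans):
result = 2  # -> result = 2
ans = result ** 2  # -> ans = 4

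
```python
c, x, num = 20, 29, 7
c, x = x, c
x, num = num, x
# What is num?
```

Trace (tracking num):
c, x, num = (20, 29, 7)  # -> c = 20, x = 29, num = 7
c, x = (x, c)  # -> c = 29, x = 20
x, num = (num, x)  # -> x = 7, num = 20

Answer: 20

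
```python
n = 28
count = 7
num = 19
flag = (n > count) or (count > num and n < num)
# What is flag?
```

Answer: True

Derivation:
Trace (tracking flag):
n = 28  # -> n = 28
count = 7  # -> count = 7
num = 19  # -> num = 19
flag = n > count or (count > num and n < num)  # -> flag = True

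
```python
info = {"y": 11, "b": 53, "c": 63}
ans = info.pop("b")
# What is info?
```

Answer: {'y': 11, 'c': 63}

Derivation:
Trace (tracking info):
info = {'y': 11, 'b': 53, 'c': 63}  # -> info = {'y': 11, 'b': 53, 'c': 63}
ans = info.pop('b')  # -> ans = 53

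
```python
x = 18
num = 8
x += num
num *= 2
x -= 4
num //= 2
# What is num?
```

Trace (tracking num):
x = 18  # -> x = 18
num = 8  # -> num = 8
x += num  # -> x = 26
num *= 2  # -> num = 16
x -= 4  # -> x = 22
num //= 2  # -> num = 8

Answer: 8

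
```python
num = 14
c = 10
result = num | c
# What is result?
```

Answer: 14

Derivation:
Trace (tracking result):
num = 14  # -> num = 14
c = 10  # -> c = 10
result = num | c  # -> result = 14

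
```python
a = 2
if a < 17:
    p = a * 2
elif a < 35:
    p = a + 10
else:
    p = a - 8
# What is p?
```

Answer: 4

Derivation:
Trace (tracking p):
a = 2  # -> a = 2
if a < 17:  # condition is True
    p = a * 2  # -> p = 4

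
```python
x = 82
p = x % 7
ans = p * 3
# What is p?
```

Trace (tracking p):
x = 82  # -> x = 82
p = x % 7  # -> p = 5
ans = p * 3  # -> ans = 15

Answer: 5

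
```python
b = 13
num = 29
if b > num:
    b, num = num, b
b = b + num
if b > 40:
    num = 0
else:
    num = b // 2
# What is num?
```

Answer: 0

Derivation:
Trace (tracking num):
b = 13  # -> b = 13
num = 29  # -> num = 29
if b > num:  # condition is False
b = b + num  # -> b = 42
if b > 40:  # condition is True
    num = 0  # -> num = 0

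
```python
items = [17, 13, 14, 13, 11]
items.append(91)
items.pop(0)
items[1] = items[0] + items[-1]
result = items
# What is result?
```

Trace (tracking result):
items = [17, 13, 14, 13, 11]  # -> items = [17, 13, 14, 13, 11]
items.append(91)  # -> items = [17, 13, 14, 13, 11, 91]
items.pop(0)  # -> items = [13, 14, 13, 11, 91]
items[1] = items[0] + items[-1]  # -> items = [13, 104, 13, 11, 91]
result = items  # -> result = [13, 104, 13, 11, 91]

Answer: [13, 104, 13, 11, 91]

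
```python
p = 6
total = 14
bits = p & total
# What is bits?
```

Trace (tracking bits):
p = 6  # -> p = 6
total = 14  # -> total = 14
bits = p & total  # -> bits = 6

Answer: 6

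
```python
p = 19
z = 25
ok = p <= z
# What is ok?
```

Trace (tracking ok):
p = 19  # -> p = 19
z = 25  # -> z = 25
ok = p <= z  # -> ok = True

Answer: True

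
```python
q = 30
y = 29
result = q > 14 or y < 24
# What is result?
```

Trace (tracking result):
q = 30  # -> q = 30
y = 29  # -> y = 29
result = q > 14 or y < 24  # -> result = True

Answer: True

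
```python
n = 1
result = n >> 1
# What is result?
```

Trace (tracking result):
n = 1  # -> n = 1
result = n >> 1  # -> result = 0

Answer: 0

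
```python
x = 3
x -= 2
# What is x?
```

Answer: 1

Derivation:
Trace (tracking x):
x = 3  # -> x = 3
x -= 2  # -> x = 1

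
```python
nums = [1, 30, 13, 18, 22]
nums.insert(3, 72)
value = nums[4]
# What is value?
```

Answer: 18

Derivation:
Trace (tracking value):
nums = [1, 30, 13, 18, 22]  # -> nums = [1, 30, 13, 18, 22]
nums.insert(3, 72)  # -> nums = [1, 30, 13, 72, 18, 22]
value = nums[4]  # -> value = 18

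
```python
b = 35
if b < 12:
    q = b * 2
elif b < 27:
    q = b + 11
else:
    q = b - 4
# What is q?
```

Trace (tracking q):
b = 35  # -> b = 35
if b < 12:  # condition is False
elif b < 27:  # condition is False
else:
    q = b - 4  # -> q = 31

Answer: 31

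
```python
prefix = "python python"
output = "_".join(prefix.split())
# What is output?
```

Trace (tracking output):
prefix = 'python python'  # -> prefix = 'python python'
output = '_'.join(prefix.split())  # -> output = 'python_python'

Answer: 'python_python'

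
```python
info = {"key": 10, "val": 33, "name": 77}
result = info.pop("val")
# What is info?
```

Answer: {'key': 10, 'name': 77}

Derivation:
Trace (tracking info):
info = {'key': 10, 'val': 33, 'name': 77}  # -> info = {'key': 10, 'val': 33, 'name': 77}
result = info.pop('val')  # -> result = 33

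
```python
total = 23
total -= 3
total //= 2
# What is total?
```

Answer: 10

Derivation:
Trace (tracking total):
total = 23  # -> total = 23
total -= 3  # -> total = 20
total //= 2  # -> total = 10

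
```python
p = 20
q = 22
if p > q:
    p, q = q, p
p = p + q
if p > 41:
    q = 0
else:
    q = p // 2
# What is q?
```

Answer: 0

Derivation:
Trace (tracking q):
p = 20  # -> p = 20
q = 22  # -> q = 22
if p > q:  # condition is False
p = p + q  # -> p = 42
if p > 41:  # condition is True
    q = 0  # -> q = 0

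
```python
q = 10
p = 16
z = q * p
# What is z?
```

Trace (tracking z):
q = 10  # -> q = 10
p = 16  # -> p = 16
z = q * p  # -> z = 160

Answer: 160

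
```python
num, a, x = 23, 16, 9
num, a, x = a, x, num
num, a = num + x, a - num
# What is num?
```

Trace (tracking num):
num, a, x = (23, 16, 9)  # -> num = 23, a = 16, x = 9
num, a, x = (a, x, num)  # -> num = 16, a = 9, x = 23
num, a = (num + x, a - num)  # -> num = 39, a = -7

Answer: 39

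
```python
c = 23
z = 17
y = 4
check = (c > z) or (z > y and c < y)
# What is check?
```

Answer: True

Derivation:
Trace (tracking check):
c = 23  # -> c = 23
z = 17  # -> z = 17
y = 4  # -> y = 4
check = c > z or (z > y and c < y)  # -> check = True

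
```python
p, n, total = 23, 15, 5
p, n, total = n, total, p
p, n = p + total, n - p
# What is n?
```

Trace (tracking n):
p, n, total = (23, 15, 5)  # -> p = 23, n = 15, total = 5
p, n, total = (n, total, p)  # -> p = 15, n = 5, total = 23
p, n = (p + total, n - p)  # -> p = 38, n = -10

Answer: -10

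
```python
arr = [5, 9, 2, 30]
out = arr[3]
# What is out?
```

Trace (tracking out):
arr = [5, 9, 2, 30]  # -> arr = [5, 9, 2, 30]
out = arr[3]  # -> out = 30

Answer: 30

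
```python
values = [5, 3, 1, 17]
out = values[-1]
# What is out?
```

Answer: 17

Derivation:
Trace (tracking out):
values = [5, 3, 1, 17]  # -> values = [5, 3, 1, 17]
out = values[-1]  # -> out = 17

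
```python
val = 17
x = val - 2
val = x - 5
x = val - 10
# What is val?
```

Answer: 10

Derivation:
Trace (tracking val):
val = 17  # -> val = 17
x = val - 2  # -> x = 15
val = x - 5  # -> val = 10
x = val - 10  # -> x = 0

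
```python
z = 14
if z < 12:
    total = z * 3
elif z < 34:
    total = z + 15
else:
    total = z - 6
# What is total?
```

Trace (tracking total):
z = 14  # -> z = 14
if z < 12:  # condition is False
elif z < 34:  # condition is True
    total = z + 15  # -> total = 29

Answer: 29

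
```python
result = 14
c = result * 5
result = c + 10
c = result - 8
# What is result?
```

Answer: 80

Derivation:
Trace (tracking result):
result = 14  # -> result = 14
c = result * 5  # -> c = 70
result = c + 10  # -> result = 80
c = result - 8  # -> c = 72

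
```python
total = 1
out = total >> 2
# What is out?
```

Answer: 0

Derivation:
Trace (tracking out):
total = 1  # -> total = 1
out = total >> 2  # -> out = 0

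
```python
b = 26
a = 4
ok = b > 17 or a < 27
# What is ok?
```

Trace (tracking ok):
b = 26  # -> b = 26
a = 4  # -> a = 4
ok = b > 17 or a < 27  # -> ok = True

Answer: True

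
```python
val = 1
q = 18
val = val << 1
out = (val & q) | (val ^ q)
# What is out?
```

Answer: 18

Derivation:
Trace (tracking out):
val = 1  # -> val = 1
q = 18  # -> q = 18
val = val << 1  # -> val = 2
out = val & q | val ^ q  # -> out = 18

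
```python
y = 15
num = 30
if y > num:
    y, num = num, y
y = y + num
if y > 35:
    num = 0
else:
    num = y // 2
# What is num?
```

Trace (tracking num):
y = 15  # -> y = 15
num = 30  # -> num = 30
if y > num:  # condition is False
y = y + num  # -> y = 45
if y > 35:  # condition is True
    num = 0  # -> num = 0

Answer: 0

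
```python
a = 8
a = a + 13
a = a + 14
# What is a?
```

Answer: 35

Derivation:
Trace (tracking a):
a = 8  # -> a = 8
a = a + 13  # -> a = 21
a = a + 14  # -> a = 35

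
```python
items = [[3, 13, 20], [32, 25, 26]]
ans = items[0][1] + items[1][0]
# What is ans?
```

Answer: 45

Derivation:
Trace (tracking ans):
items = [[3, 13, 20], [32, 25, 26]]  # -> items = [[3, 13, 20], [32, 25, 26]]
ans = items[0][1] + items[1][0]  # -> ans = 45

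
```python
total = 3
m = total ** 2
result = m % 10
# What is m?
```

Answer: 9

Derivation:
Trace (tracking m):
total = 3  # -> total = 3
m = total ** 2  # -> m = 9
result = m % 10  # -> result = 9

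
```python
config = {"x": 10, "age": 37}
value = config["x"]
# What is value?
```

Trace (tracking value):
config = {'x': 10, 'age': 37}  # -> config = {'x': 10, 'age': 37}
value = config['x']  # -> value = 10

Answer: 10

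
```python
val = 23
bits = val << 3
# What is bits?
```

Trace (tracking bits):
val = 23  # -> val = 23
bits = val << 3  # -> bits = 184

Answer: 184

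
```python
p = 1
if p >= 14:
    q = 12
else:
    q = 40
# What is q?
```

Answer: 40

Derivation:
Trace (tracking q):
p = 1  # -> p = 1
if p >= 14:  # condition is False
else:
    q = 40  # -> q = 40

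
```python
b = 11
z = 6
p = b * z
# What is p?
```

Trace (tracking p):
b = 11  # -> b = 11
z = 6  # -> z = 6
p = b * z  # -> p = 66

Answer: 66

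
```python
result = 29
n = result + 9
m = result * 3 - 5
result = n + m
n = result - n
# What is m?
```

Answer: 82

Derivation:
Trace (tracking m):
result = 29  # -> result = 29
n = result + 9  # -> n = 38
m = result * 3 - 5  # -> m = 82
result = n + m  # -> result = 120
n = result - n  # -> n = 82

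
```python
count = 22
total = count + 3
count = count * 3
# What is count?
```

Trace (tracking count):
count = 22  # -> count = 22
total = count + 3  # -> total = 25
count = count * 3  # -> count = 66

Answer: 66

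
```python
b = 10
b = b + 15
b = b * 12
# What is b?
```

Trace (tracking b):
b = 10  # -> b = 10
b = b + 15  # -> b = 25
b = b * 12  # -> b = 300

Answer: 300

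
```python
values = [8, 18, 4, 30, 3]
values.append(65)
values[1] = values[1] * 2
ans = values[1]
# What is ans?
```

Answer: 36

Derivation:
Trace (tracking ans):
values = [8, 18, 4, 30, 3]  # -> values = [8, 18, 4, 30, 3]
values.append(65)  # -> values = [8, 18, 4, 30, 3, 65]
values[1] = values[1] * 2  # -> values = [8, 36, 4, 30, 3, 65]
ans = values[1]  # -> ans = 36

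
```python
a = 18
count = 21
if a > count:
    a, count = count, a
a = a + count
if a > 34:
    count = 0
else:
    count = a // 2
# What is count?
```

Answer: 0

Derivation:
Trace (tracking count):
a = 18  # -> a = 18
count = 21  # -> count = 21
if a > count:  # condition is False
a = a + count  # -> a = 39
if a > 34:  # condition is True
    count = 0  # -> count = 0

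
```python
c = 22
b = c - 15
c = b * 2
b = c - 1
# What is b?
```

Trace (tracking b):
c = 22  # -> c = 22
b = c - 15  # -> b = 7
c = b * 2  # -> c = 14
b = c - 1  # -> b = 13

Answer: 13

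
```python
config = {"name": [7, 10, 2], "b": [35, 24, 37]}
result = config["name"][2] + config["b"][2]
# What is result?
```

Answer: 39

Derivation:
Trace (tracking result):
config = {'name': [7, 10, 2], 'b': [35, 24, 37]}  # -> config = {'name': [7, 10, 2], 'b': [35, 24, 37]}
result = config['name'][2] + config['b'][2]  # -> result = 39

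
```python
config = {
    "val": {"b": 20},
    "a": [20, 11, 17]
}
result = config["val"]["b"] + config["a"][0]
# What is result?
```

Trace (tracking result):
config = {'val': {'b': 20}, 'a': [20, 11, 17]}  # -> config = {'val': {'b': 20}, 'a': [20, 11, 17]}
result = config['val']['b'] + config['a'][0]  # -> result = 40

Answer: 40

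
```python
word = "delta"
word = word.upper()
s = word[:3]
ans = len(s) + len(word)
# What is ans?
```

Answer: 8

Derivation:
Trace (tracking ans):
word = 'delta'  # -> word = 'delta'
word = word.upper()  # -> word = 'DELTA'
s = word[:3]  # -> s = 'DEL'
ans = len(s) + len(word)  # -> ans = 8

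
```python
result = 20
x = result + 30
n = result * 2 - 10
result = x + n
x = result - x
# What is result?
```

Answer: 80

Derivation:
Trace (tracking result):
result = 20  # -> result = 20
x = result + 30  # -> x = 50
n = result * 2 - 10  # -> n = 30
result = x + n  # -> result = 80
x = result - x  # -> x = 30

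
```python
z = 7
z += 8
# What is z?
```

Answer: 15

Derivation:
Trace (tracking z):
z = 7  # -> z = 7
z += 8  # -> z = 15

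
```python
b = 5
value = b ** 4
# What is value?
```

Trace (tracking value):
b = 5  # -> b = 5
value = b ** 4  # -> value = 625

Answer: 625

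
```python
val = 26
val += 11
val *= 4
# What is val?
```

Answer: 148

Derivation:
Trace (tracking val):
val = 26  # -> val = 26
val += 11  # -> val = 37
val *= 4  # -> val = 148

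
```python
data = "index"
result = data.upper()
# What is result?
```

Answer: 'INDEX'

Derivation:
Trace (tracking result):
data = 'index'  # -> data = 'index'
result = data.upper()  # -> result = 'INDEX'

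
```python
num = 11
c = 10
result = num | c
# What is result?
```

Trace (tracking result):
num = 11  # -> num = 11
c = 10  # -> c = 10
result = num | c  # -> result = 11

Answer: 11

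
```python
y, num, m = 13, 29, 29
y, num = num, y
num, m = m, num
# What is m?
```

Trace (tracking m):
y, num, m = (13, 29, 29)  # -> y = 13, num = 29, m = 29
y, num = (num, y)  # -> y = 29, num = 13
num, m = (m, num)  # -> num = 29, m = 13

Answer: 13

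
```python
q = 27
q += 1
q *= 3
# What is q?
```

Answer: 84

Derivation:
Trace (tracking q):
q = 27  # -> q = 27
q += 1  # -> q = 28
q *= 3  # -> q = 84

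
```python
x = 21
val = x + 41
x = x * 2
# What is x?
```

Trace (tracking x):
x = 21  # -> x = 21
val = x + 41  # -> val = 62
x = x * 2  # -> x = 42

Answer: 42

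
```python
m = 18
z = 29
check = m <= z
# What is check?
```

Answer: True

Derivation:
Trace (tracking check):
m = 18  # -> m = 18
z = 29  # -> z = 29
check = m <= z  # -> check = True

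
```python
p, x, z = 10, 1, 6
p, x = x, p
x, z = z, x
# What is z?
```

Answer: 10

Derivation:
Trace (tracking z):
p, x, z = (10, 1, 6)  # -> p = 10, x = 1, z = 6
p, x = (x, p)  # -> p = 1, x = 10
x, z = (z, x)  # -> x = 6, z = 10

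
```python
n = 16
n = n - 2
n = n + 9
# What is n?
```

Answer: 23

Derivation:
Trace (tracking n):
n = 16  # -> n = 16
n = n - 2  # -> n = 14
n = n + 9  # -> n = 23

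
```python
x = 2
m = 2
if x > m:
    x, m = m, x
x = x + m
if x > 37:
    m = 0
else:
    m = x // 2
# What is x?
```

Answer: 4

Derivation:
Trace (tracking x):
x = 2  # -> x = 2
m = 2  # -> m = 2
if x > m:  # condition is False
x = x + m  # -> x = 4
if x > 37:  # condition is False
else:
    m = x // 2  # -> m = 2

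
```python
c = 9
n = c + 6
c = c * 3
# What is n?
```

Trace (tracking n):
c = 9  # -> c = 9
n = c + 6  # -> n = 15
c = c * 3  # -> c = 27

Answer: 15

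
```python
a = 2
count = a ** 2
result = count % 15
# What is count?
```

Answer: 4

Derivation:
Trace (tracking count):
a = 2  # -> a = 2
count = a ** 2  # -> count = 4
result = count % 15  # -> result = 4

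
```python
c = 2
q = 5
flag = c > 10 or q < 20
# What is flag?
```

Trace (tracking flag):
c = 2  # -> c = 2
q = 5  # -> q = 5
flag = c > 10 or q < 20  # -> flag = True

Answer: True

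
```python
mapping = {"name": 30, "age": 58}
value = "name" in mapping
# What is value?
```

Answer: True

Derivation:
Trace (tracking value):
mapping = {'name': 30, 'age': 58}  # -> mapping = {'name': 30, 'age': 58}
value = 'name' in mapping  # -> value = True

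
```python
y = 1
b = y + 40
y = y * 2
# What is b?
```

Trace (tracking b):
y = 1  # -> y = 1
b = y + 40  # -> b = 41
y = y * 2  # -> y = 2

Answer: 41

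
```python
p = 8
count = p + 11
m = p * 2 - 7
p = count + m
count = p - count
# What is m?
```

Trace (tracking m):
p = 8  # -> p = 8
count = p + 11  # -> count = 19
m = p * 2 - 7  # -> m = 9
p = count + m  # -> p = 28
count = p - count  # -> count = 9

Answer: 9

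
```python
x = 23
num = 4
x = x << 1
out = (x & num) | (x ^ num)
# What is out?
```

Answer: 46

Derivation:
Trace (tracking out):
x = 23  # -> x = 23
num = 4  # -> num = 4
x = x << 1  # -> x = 46
out = x & num | x ^ num  # -> out = 46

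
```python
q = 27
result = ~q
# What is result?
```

Answer: -28

Derivation:
Trace (tracking result):
q = 27  # -> q = 27
result = ~q  # -> result = -28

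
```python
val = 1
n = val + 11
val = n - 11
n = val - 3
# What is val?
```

Answer: 1

Derivation:
Trace (tracking val):
val = 1  # -> val = 1
n = val + 11  # -> n = 12
val = n - 11  # -> val = 1
n = val - 3  # -> n = -2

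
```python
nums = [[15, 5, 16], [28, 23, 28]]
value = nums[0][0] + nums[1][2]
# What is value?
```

Trace (tracking value):
nums = [[15, 5, 16], [28, 23, 28]]  # -> nums = [[15, 5, 16], [28, 23, 28]]
value = nums[0][0] + nums[1][2]  # -> value = 43

Answer: 43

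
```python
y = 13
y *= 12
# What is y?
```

Trace (tracking y):
y = 13  # -> y = 13
y *= 12  # -> y = 156

Answer: 156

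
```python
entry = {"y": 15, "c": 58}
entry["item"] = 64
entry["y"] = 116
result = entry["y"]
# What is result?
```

Trace (tracking result):
entry = {'y': 15, 'c': 58}  # -> entry = {'y': 15, 'c': 58}
entry['item'] = 64  # -> entry = {'y': 15, 'c': 58, 'item': 64}
entry['y'] = 116  # -> entry = {'y': 116, 'c': 58, 'item': 64}
result = entry['y']  # -> result = 116

Answer: 116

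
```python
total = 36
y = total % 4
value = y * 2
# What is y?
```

Answer: 0

Derivation:
Trace (tracking y):
total = 36  # -> total = 36
y = total % 4  # -> y = 0
value = y * 2  # -> value = 0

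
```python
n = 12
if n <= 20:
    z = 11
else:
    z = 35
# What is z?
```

Trace (tracking z):
n = 12  # -> n = 12
if n <= 20:  # condition is True
    z = 11  # -> z = 11

Answer: 11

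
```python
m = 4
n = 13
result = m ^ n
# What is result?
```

Trace (tracking result):
m = 4  # -> m = 4
n = 13  # -> n = 13
result = m ^ n  # -> result = 9

Answer: 9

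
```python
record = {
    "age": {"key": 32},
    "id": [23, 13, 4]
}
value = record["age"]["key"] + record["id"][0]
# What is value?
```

Answer: 55

Derivation:
Trace (tracking value):
record = {'age': {'key': 32}, 'id': [23, 13, 4]}  # -> record = {'age': {'key': 32}, 'id': [23, 13, 4]}
value = record['age']['key'] + record['id'][0]  # -> value = 55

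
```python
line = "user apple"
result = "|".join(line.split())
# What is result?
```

Answer: 'user|apple'

Derivation:
Trace (tracking result):
line = 'user apple'  # -> line = 'user apple'
result = '|'.join(line.split())  # -> result = 'user|apple'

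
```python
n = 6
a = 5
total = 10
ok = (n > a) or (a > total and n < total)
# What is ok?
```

Trace (tracking ok):
n = 6  # -> n = 6
a = 5  # -> a = 5
total = 10  # -> total = 10
ok = n > a or (a > total and n < total)  # -> ok = True

Answer: True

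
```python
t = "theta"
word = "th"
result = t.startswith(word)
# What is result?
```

Trace (tracking result):
t = 'theta'  # -> t = 'theta'
word = 'th'  # -> word = 'th'
result = t.startswith(word)  # -> result = True

Answer: True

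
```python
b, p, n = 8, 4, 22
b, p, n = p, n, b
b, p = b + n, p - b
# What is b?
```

Trace (tracking b):
b, p, n = (8, 4, 22)  # -> b = 8, p = 4, n = 22
b, p, n = (p, n, b)  # -> b = 4, p = 22, n = 8
b, p = (b + n, p - b)  # -> b = 12, p = 18

Answer: 12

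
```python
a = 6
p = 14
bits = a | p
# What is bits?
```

Trace (tracking bits):
a = 6  # -> a = 6
p = 14  # -> p = 14
bits = a | p  # -> bits = 14

Answer: 14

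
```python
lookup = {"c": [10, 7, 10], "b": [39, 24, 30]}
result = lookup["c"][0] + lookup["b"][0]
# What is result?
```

Answer: 49

Derivation:
Trace (tracking result):
lookup = {'c': [10, 7, 10], 'b': [39, 24, 30]}  # -> lookup = {'c': [10, 7, 10], 'b': [39, 24, 30]}
result = lookup['c'][0] + lookup['b'][0]  # -> result = 49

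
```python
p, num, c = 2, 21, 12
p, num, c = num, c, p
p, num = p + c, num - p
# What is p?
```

Trace (tracking p):
p, num, c = (2, 21, 12)  # -> p = 2, num = 21, c = 12
p, num, c = (num, c, p)  # -> p = 21, num = 12, c = 2
p, num = (p + c, num - p)  # -> p = 23, num = -9

Answer: 23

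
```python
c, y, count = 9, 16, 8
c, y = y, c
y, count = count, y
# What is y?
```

Trace (tracking y):
c, y, count = (9, 16, 8)  # -> c = 9, y = 16, count = 8
c, y = (y, c)  # -> c = 16, y = 9
y, count = (count, y)  # -> y = 8, count = 9

Answer: 8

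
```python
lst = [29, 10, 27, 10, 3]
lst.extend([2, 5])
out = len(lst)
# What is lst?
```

Trace (tracking lst):
lst = [29, 10, 27, 10, 3]  # -> lst = [29, 10, 27, 10, 3]
lst.extend([2, 5])  # -> lst = [29, 10, 27, 10, 3, 2, 5]
out = len(lst)  # -> out = 7

Answer: [29, 10, 27, 10, 3, 2, 5]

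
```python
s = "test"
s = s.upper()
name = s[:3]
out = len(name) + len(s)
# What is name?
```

Trace (tracking name):
s = 'test'  # -> s = 'test'
s = s.upper()  # -> s = 'TEST'
name = s[:3]  # -> name = 'TES'
out = len(name) + len(s)  # -> out = 7

Answer: 'TES'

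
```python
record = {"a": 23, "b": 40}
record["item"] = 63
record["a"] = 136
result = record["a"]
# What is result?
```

Trace (tracking result):
record = {'a': 23, 'b': 40}  # -> record = {'a': 23, 'b': 40}
record['item'] = 63  # -> record = {'a': 23, 'b': 40, 'item': 63}
record['a'] = 136  # -> record = {'a': 136, 'b': 40, 'item': 63}
result = record['a']  # -> result = 136

Answer: 136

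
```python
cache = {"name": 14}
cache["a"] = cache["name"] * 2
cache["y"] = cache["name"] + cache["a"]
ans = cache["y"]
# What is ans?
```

Trace (tracking ans):
cache = {'name': 14}  # -> cache = {'name': 14}
cache['a'] = cache['name'] * 2  # -> cache = {'name': 14, 'a': 28}
cache['y'] = cache['name'] + cache['a']  # -> cache = {'name': 14, 'a': 28, 'y': 42}
ans = cache['y']  # -> ans = 42

Answer: 42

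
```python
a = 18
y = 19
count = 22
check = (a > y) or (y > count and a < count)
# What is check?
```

Answer: False

Derivation:
Trace (tracking check):
a = 18  # -> a = 18
y = 19  # -> y = 19
count = 22  # -> count = 22
check = a > y or (y > count and a < count)  # -> check = False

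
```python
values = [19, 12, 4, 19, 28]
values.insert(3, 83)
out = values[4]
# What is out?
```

Trace (tracking out):
values = [19, 12, 4, 19, 28]  # -> values = [19, 12, 4, 19, 28]
values.insert(3, 83)  # -> values = [19, 12, 4, 83, 19, 28]
out = values[4]  # -> out = 19

Answer: 19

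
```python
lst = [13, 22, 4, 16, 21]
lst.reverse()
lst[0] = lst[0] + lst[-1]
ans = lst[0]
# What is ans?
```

Answer: 34

Derivation:
Trace (tracking ans):
lst = [13, 22, 4, 16, 21]  # -> lst = [13, 22, 4, 16, 21]
lst.reverse()  # -> lst = [21, 16, 4, 22, 13]
lst[0] = lst[0] + lst[-1]  # -> lst = [34, 16, 4, 22, 13]
ans = lst[0]  # -> ans = 34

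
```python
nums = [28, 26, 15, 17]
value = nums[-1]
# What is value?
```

Trace (tracking value):
nums = [28, 26, 15, 17]  # -> nums = [28, 26, 15, 17]
value = nums[-1]  # -> value = 17

Answer: 17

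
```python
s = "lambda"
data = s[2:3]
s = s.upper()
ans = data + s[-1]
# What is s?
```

Answer: 'LAMBDA'

Derivation:
Trace (tracking s):
s = 'lambda'  # -> s = 'lambda'
data = s[2:3]  # -> data = 'm'
s = s.upper()  # -> s = 'LAMBDA'
ans = data + s[-1]  # -> ans = 'mA'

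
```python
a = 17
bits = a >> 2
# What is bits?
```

Answer: 4

Derivation:
Trace (tracking bits):
a = 17  # -> a = 17
bits = a >> 2  # -> bits = 4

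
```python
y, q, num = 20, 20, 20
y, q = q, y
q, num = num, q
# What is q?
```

Answer: 20

Derivation:
Trace (tracking q):
y, q, num = (20, 20, 20)  # -> y = 20, q = 20, num = 20
y, q = (q, y)  # -> y = 20, q = 20
q, num = (num, q)  # -> q = 20, num = 20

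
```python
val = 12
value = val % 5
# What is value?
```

Trace (tracking value):
val = 12  # -> val = 12
value = val % 5  # -> value = 2

Answer: 2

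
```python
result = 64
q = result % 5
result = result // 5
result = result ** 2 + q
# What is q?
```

Answer: 4

Derivation:
Trace (tracking q):
result = 64  # -> result = 64
q = result % 5  # -> q = 4
result = result // 5  # -> result = 12
result = result ** 2 + q  # -> result = 148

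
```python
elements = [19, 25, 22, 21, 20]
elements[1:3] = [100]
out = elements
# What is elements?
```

Trace (tracking elements):
elements = [19, 25, 22, 21, 20]  # -> elements = [19, 25, 22, 21, 20]
elements[1:3] = [100]  # -> elements = [19, 100, 21, 20]
out = elements  # -> out = [19, 100, 21, 20]

Answer: [19, 100, 21, 20]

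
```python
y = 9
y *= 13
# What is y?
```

Trace (tracking y):
y = 9  # -> y = 9
y *= 13  # -> y = 117

Answer: 117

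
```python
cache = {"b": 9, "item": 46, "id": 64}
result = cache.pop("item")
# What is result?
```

Answer: 46

Derivation:
Trace (tracking result):
cache = {'b': 9, 'item': 46, 'id': 64}  # -> cache = {'b': 9, 'item': 46, 'id': 64}
result = cache.pop('item')  # -> result = 46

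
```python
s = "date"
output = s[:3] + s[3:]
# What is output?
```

Trace (tracking output):
s = 'date'  # -> s = 'date'
output = s[:3] + s[3:]  # -> output = 'date'

Answer: 'date'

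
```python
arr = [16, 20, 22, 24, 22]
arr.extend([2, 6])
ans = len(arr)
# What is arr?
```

Answer: [16, 20, 22, 24, 22, 2, 6]

Derivation:
Trace (tracking arr):
arr = [16, 20, 22, 24, 22]  # -> arr = [16, 20, 22, 24, 22]
arr.extend([2, 6])  # -> arr = [16, 20, 22, 24, 22, 2, 6]
ans = len(arr)  # -> ans = 7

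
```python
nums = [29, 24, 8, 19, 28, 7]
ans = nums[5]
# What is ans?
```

Answer: 7

Derivation:
Trace (tracking ans):
nums = [29, 24, 8, 19, 28, 7]  # -> nums = [29, 24, 8, 19, 28, 7]
ans = nums[5]  # -> ans = 7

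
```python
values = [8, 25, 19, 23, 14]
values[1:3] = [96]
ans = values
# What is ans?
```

Trace (tracking ans):
values = [8, 25, 19, 23, 14]  # -> values = [8, 25, 19, 23, 14]
values[1:3] = [96]  # -> values = [8, 96, 23, 14]
ans = values  # -> ans = [8, 96, 23, 14]

Answer: [8, 96, 23, 14]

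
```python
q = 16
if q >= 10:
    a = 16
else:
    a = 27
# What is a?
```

Trace (tracking a):
q = 16  # -> q = 16
if q >= 10:  # condition is True
    a = 16  # -> a = 16

Answer: 16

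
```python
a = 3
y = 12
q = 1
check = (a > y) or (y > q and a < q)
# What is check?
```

Answer: False

Derivation:
Trace (tracking check):
a = 3  # -> a = 3
y = 12  # -> y = 12
q = 1  # -> q = 1
check = a > y or (y > q and a < q)  # -> check = False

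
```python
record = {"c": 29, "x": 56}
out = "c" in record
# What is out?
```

Trace (tracking out):
record = {'c': 29, 'x': 56}  # -> record = {'c': 29, 'x': 56}
out = 'c' in record  # -> out = True

Answer: True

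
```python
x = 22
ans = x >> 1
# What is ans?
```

Trace (tracking ans):
x = 22  # -> x = 22
ans = x >> 1  # -> ans = 11

Answer: 11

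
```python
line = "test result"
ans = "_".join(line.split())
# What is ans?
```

Answer: 'test_result'

Derivation:
Trace (tracking ans):
line = 'test result'  # -> line = 'test result'
ans = '_'.join(line.split())  # -> ans = 'test_result'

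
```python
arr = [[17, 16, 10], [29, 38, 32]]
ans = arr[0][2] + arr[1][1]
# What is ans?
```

Answer: 48

Derivation:
Trace (tracking ans):
arr = [[17, 16, 10], [29, 38, 32]]  # -> arr = [[17, 16, 10], [29, 38, 32]]
ans = arr[0][2] + arr[1][1]  # -> ans = 48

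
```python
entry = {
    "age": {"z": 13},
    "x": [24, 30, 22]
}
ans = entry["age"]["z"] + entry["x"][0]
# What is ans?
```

Trace (tracking ans):
entry = {'age': {'z': 13}, 'x': [24, 30, 22]}  # -> entry = {'age': {'z': 13}, 'x': [24, 30, 22]}
ans = entry['age']['z'] + entry['x'][0]  # -> ans = 37

Answer: 37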